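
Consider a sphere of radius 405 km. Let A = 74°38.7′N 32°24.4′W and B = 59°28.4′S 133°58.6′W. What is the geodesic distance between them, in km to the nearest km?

1054 km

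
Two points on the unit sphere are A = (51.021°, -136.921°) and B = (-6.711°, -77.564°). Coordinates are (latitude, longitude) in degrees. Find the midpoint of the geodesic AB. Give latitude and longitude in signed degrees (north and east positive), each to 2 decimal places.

Central angle δ = 1.3412 rad. Interpolating on the sphere with fraction f = 0.5:
P = [sin((1−f)δ)·A + sin(fδ)·B] / sin δ = 0.6382·A + 0.6382·B in Cartesian coordinates,
giving P = (-0.1567, -0.8932, 0.4215), i.e. latitude 24.93°, longitude -99.95°.

24.93°, -99.95°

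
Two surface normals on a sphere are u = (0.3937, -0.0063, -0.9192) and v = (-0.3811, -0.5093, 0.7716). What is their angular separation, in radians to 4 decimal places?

u·v = -0.8561; |u| = 1.0000, |v| = 1.0000.
cos θ = (u·v)/(|u||v|) = -0.8561, so θ = 2.5985 rad.

2.5985 rad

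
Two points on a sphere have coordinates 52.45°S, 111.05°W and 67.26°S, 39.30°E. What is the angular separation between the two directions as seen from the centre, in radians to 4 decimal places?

1.0164 rad

Let φ₁ = -0.9154 rad, φ₂ = -1.1739 rad, and Δλ = 2.6241 rad.
Haversine: a = sin²(Δφ/2) + cos φ₁ cos φ₂ sin²(Δλ/2) = 0.0166 + (0.6095)(0.3866)(0.9345) = 0.23677.
Central angle c = 2·arcsin(√a) = 1.01637 rad.
So the angular separation is 1.0164 rad.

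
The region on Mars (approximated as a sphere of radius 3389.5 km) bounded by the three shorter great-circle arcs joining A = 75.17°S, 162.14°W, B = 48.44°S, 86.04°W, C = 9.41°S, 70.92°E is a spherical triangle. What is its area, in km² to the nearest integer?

Side lengths (central angles): a = 2.0714, b = 1.5645, c = 0.7011 rad; semiperimeter s = 2.1685.
By l'Huilier's theorem, tan(E/4) = √[tan(s/2) tan((s−a)/2) tan((s−b)/2) tan((s−c)/2)], giving spherical excess E = 0.6371 rad.
Area = E·R² = 0.6371 × (3389.5)² ≈ 7319382 km².

7319382 km²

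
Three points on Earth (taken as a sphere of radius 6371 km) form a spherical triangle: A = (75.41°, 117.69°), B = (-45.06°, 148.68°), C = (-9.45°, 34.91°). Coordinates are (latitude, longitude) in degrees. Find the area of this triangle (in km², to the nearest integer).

110151893 km²

Side lengths (central angles): a = 1.7362, b = 1.6988, c = 2.1323 rad; semiperimeter s = 2.7837.
By l'Huilier's theorem, tan(E/4) = √[tan(s/2) tan((s−a)/2) tan((s−b)/2) tan((s−c)/2)], giving spherical excess E = 2.7138 rad.
Area = E·R² = 2.7138 × (6371)² ≈ 110151893 km².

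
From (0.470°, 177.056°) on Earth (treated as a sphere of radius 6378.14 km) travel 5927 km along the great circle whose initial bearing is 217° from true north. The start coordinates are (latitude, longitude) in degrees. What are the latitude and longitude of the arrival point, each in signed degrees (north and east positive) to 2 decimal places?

Angular distance δ = d/R = 5927/6378.14 = 0.92927 rad; initial bearing θ = 3.7874 rad.
sin φ₂ = sin φ₁ cos δ + cos φ₁ sin δ cos θ = (0.0082)(0.5984) + (1.0000)(0.8012)(-0.7986) = -0.6349, so φ₂ = -39.41°.
Δλ = atan2(sin θ sin δ cos φ₁, cos δ − sin φ₁ sin φ₂) = atan2(-0.4821, 0.6036) = -38.616°.
λ₂ = 177.056° − 38.616° = 138.44°.

-39.41°, 138.44°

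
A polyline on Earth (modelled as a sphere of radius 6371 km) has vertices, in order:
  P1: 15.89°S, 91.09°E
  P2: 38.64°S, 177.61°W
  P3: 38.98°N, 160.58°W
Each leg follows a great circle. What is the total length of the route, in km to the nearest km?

17827 km

Leg P1→P2: central angle 1.4163 rad, distance 9023.0 km.
Leg P2→P3: central angle 1.3819 rad, distance 8804.1 km.
Total: 9023.0 + 8804.1 ≈ 17827 km.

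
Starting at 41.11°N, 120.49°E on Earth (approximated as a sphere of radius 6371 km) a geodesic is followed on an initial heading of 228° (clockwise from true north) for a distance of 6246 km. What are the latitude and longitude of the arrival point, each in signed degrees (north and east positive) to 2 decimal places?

-3.02°, 82.31°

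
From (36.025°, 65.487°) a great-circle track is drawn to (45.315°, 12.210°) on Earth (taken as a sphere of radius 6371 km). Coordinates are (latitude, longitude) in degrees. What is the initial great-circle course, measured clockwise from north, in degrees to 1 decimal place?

With φ₁ = 0.6288, φ₂ = 0.7909, Δλ = -0.9299 rad, the forward-azimuth formula gives
θ = atan2( sin Δλ cos φ₂ , cos φ₁ sin φ₂ − sin φ₁ cos φ₂ cos Δλ ) = atan2(-0.5636, 0.3277) = -59.83°.
Adding 360° brings this into [0°, 360°): 300.2°.

300.2°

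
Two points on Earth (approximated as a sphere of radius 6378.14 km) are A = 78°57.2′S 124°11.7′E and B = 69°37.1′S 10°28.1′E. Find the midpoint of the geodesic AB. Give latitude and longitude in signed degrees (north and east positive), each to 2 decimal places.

-80.45°, 43.37°

The central angle between A and B is δ = 0.4664 rad.
With f = 0.5, the slerp weights are sin((1−f)δ)/sin δ = 0.5139 and sin(fδ)/sin δ = 0.5139.
Weighted sum of the unit vectors: (0.5139)·(-0.1077,0.1585,-0.9815) + (0.5139)·(0.3425,0.0633,-0.9374) = (0.1207, 0.1140, -0.9861).
Converting back: φ = atan2(z, √(x²+y²)) = -80.45°, λ = atan2(y, x) = 43.37°.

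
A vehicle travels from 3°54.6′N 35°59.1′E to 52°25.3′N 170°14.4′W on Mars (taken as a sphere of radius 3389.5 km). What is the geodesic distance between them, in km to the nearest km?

In radians: φ₁ = 0.0682, φ₂ = 0.9149, Δλ = 153.775° = 2.6839 rad.
cos c = sin φ₁ sin φ₂ + cos φ₁ cos φ₂ cos Δλ = (0.0682)(0.7925) + (0.9977)(0.6098)(-0.8971) = -0.49176,
so c = arccos(-0.49176) = 2.08490 rad.
Distance = R·c = 3389.5 × 2.0849 ≈ 7067 km.

7067 km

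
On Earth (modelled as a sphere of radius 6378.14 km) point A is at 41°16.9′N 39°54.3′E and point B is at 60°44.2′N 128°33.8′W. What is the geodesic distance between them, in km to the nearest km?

In radians: φ₁ = 0.7205, φ₂ = 1.0601, Δλ = -168.468° = -2.9403 rad.
Haversine: a = sin²(Δφ/2) + cos φ₁ cos φ₂ sin²(Δλ/2) = 0.0285 + (0.7515)(0.4888)(0.9899) = 0.39218.
Central angle c = 2·arcsin(√a) = 1.35345 rad.
Distance = R·c = 6378.14 × 1.3534 ≈ 8632 km.

8632 km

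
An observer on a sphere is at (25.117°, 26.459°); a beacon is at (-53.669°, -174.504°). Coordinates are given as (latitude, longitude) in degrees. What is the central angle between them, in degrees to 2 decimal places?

147.45°

With latitudes φ₁ = 25.117°, φ₂ = -53.669° and longitude difference Δλ = 159.037°:
Haversine: a = sin²(Δφ/2) + cos φ₁ cos φ₂ sin²(Δλ/2) = 0.4028 + (0.9054)(0.5924)(0.9669) = 0.92144.
Central angle c = 2·arcsin(√a) = 2.57341 rad.
So the angular separation is 147.45°.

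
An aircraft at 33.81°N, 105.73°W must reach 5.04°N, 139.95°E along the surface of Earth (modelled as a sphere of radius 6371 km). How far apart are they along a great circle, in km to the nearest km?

11895 km

In radians: φ₁ = 0.5901, φ₂ = 0.0880, Δλ = -114.320° = -1.9953 rad.
cos c = sin φ₁ sin φ₂ + cos φ₁ cos φ₂ cos Δλ = (0.5564)(0.0879) + (0.8309)(0.9961)(-0.4118) = -0.29198,
so c = arccos(-0.29198) = 1.86709 rad.
Distance = R·c = 6371 × 1.8671 ≈ 11895 km.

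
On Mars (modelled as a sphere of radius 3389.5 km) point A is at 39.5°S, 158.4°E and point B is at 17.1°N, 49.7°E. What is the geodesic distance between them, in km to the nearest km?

With latitudes φ₁ = -39.500°, φ₂ = 17.100° and longitude difference Δλ = -108.700°:
cos c = sin φ₁ sin φ₂ + cos φ₁ cos φ₂ cos Δλ = (-0.6361)(0.2940) + (0.7716)(0.9558)(-0.3206) = -0.42349,
so c = arccos(-0.42349) = 2.00809 rad.
Distance = R·c = 3389.5 × 2.0081 ≈ 6806 km.

6806 km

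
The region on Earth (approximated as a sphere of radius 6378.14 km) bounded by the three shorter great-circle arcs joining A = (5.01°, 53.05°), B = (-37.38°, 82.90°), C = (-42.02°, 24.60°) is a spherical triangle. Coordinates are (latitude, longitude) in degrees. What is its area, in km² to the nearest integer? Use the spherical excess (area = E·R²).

14275887 km²

Side lengths (central angles): a = 0.7719, b = 0.9370, c = 0.8847 rad; semiperimeter s = 1.2968.
By l'Huilier's theorem, tan(E/4) = √[tan(s/2) tan((s−a)/2) tan((s−b)/2) tan((s−c)/2)], giving spherical excess E = 0.3509 rad.
Area = E·R² = 0.3509 × (6378.14)² ≈ 14275887 km².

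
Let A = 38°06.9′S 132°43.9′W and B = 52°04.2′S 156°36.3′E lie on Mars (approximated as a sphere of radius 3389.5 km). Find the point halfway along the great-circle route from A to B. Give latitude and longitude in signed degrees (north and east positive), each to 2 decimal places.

-50.78°, -163.09°

Central angle δ = 0.8672 rad. Interpolating on the sphere with fraction f = 0.5:
P = [sin((1−f)δ)·A + sin(fδ)·B] / sin δ = 0.5510·A + 0.5510·B in Cartesian coordinates,
giving P = (-0.6050, -0.1839, -0.7747), i.e. latitude -50.78°, longitude -163.09°.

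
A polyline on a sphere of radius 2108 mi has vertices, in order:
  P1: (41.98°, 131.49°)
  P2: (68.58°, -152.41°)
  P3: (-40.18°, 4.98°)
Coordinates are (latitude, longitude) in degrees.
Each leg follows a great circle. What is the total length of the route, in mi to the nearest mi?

Leg P1→P2: central angle 0.8122 rad, distance 1712.2 mi.
Leg P2→P3: central angle 2.6026 rad, distance 5486.2 mi.
Total: 1712.2 + 5486.2 ≈ 7198 mi.

7198 mi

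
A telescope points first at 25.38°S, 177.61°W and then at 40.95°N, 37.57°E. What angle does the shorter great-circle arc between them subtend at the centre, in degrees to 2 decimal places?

147.00°

With latitudes φ₁ = -25.380°, φ₂ = 40.950° and longitude difference Δλ = -144.820°:
Haversine: a = sin²(Δφ/2) + cos φ₁ cos φ₂ sin²(Δλ/2) = 0.2993 + (0.9035)(0.7553)(0.9087) = 0.91933.
Central angle c = 2·arcsin(√a) = 2.56562 rad.
So the angular separation is 147.00°.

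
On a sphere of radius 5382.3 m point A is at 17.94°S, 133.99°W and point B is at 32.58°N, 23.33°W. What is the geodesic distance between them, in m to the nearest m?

10959 m

In radians: φ₁ = -0.3131, φ₂ = 0.5686, Δλ = 110.660° = 1.9314 rad.
cos c = sin φ₁ sin φ₂ + cos φ₁ cos φ₂ cos Δλ = (-0.3080)(0.5385) + (0.9514)(0.8426)(-0.3528) = -0.44871,
so c = arccos(-0.44871) = 2.03612 rad.
Distance = R·c = 5382.3 × 2.0361 ≈ 10959 m.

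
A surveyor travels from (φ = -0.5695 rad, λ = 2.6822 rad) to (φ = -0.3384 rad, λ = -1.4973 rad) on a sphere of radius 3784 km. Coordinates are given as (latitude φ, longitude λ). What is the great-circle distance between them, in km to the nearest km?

6801 km

Let φ₁ = -0.5695 rad, φ₂ = -0.3384 rad, and Δλ = 2.1037 rad.
cos c = sin φ₁ sin φ₂ + cos φ₁ cos φ₂ cos Δλ = (-0.5392)(-0.3320) + (0.8422)(0.9433)(-0.5080) = -0.22457,
so c = arccos(-0.22457) = 1.79730 rad.
Distance = R·c = 3784 × 1.7973 ≈ 6801 km.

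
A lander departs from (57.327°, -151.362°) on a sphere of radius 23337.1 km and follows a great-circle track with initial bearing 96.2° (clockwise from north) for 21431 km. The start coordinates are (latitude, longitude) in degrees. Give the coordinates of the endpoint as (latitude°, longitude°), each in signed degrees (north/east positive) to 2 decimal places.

27.69°, -88.22°

Angular distance δ = d/R = 21431/23337.1 = 0.91832 rad; initial bearing θ = 1.6790 rad.
sin φ₂ = sin φ₁ cos δ + cos φ₁ sin δ cos θ = (0.8418)(0.6072) + (0.5398)(0.7946)(-0.1080) = 0.4648, so φ₂ = 27.69°.
Δλ = atan2(sin θ sin δ cos φ₁, cos δ − sin φ₁ sin φ₂) = atan2(0.4264, 0.2159) = 63.144°.
λ₂ = -151.362° + 63.144° = -88.22°.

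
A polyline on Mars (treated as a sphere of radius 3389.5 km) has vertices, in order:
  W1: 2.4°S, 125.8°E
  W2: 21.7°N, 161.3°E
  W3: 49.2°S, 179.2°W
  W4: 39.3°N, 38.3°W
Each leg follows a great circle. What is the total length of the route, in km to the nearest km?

15731 km

Leg W1→W2: central angle 0.7373 rad, distance 2499.1 km.
Leg W2→W3: central angle 1.2741 rad, distance 4318.4 km.
Leg W3→W4: central angle 2.6298 rad, distance 8913.7 km.
Total: 2499.1 + 4318.4 + 8913.7 ≈ 15731 km.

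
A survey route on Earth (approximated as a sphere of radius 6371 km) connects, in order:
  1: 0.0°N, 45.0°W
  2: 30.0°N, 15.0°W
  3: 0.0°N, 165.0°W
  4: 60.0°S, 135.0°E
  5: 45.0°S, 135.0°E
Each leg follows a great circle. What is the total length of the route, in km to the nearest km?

30081 km

Leg 1→2: central angle 0.7227 rad, distance 4604.5 km.
Leg 2→3: central angle 2.4189 rad, distance 15410.5 km.
Leg 3→4: central angle 1.3181 rad, distance 8397.7 km.
Leg 4→5: central angle 0.2618 rad, distance 1667.9 km.
Total: 4604.5 + 15410.5 + 8397.7 + 1667.9 ≈ 30081 km.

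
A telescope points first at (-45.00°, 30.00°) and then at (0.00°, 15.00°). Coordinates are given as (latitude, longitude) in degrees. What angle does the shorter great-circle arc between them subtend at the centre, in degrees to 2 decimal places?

46.92°

With latitudes φ₁ = -45.000°, φ₂ = 0.000° and longitude difference Δλ = -15.000°:
Haversine: a = sin²(Δφ/2) + cos φ₁ cos φ₂ sin²(Δλ/2) = 0.1464 + (0.7071)(1.0000)(0.0170) = 0.15849.
Central angle c = 2·arcsin(√a) = 0.81892 rad.
So the angular separation is 46.92°.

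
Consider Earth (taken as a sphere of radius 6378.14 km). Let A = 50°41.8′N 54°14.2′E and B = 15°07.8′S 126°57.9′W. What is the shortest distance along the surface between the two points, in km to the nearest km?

In radians: φ₁ = 0.8848, φ₂ = -0.2641, Δλ = 178.798° = 3.1206 rad.
Haversine: a = sin²(Δφ/2) + cos φ₁ cos φ₂ sin²(Δλ/2) = 0.2953 + (0.6334)(0.9653)(0.9999) = 0.90665.
Central angle c = 2·arcsin(√a) = 2.52061 rad.
Distance = R·c = 6378.14 × 2.5206 ≈ 16077 km.

16077 km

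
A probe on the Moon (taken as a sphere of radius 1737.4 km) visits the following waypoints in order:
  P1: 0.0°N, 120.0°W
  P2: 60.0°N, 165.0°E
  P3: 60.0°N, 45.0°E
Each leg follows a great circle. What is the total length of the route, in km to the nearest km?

4060 km

Leg P1→P2: central angle 1.4410 rad, distance 2503.6 km.
Leg P2→P3: central angle 0.8957 rad, distance 1556.1 km.
Total: 2503.6 + 1556.1 ≈ 4060 km.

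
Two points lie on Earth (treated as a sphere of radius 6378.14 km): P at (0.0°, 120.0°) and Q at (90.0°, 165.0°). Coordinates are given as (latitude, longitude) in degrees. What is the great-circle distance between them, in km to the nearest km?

In radians: φ₁ = 0.0000, φ₂ = 1.5708, Δλ = 45.000° = 0.7854 rad.
cos c = sin φ₁ sin φ₂ + cos φ₁ cos φ₂ cos Δλ = (0.0000)(1.0000) + (1.0000)(0.0000)(0.7071) = 0.00000,
so c = arccos(0.00000) = 1.57080 rad.
Distance = R·c = 6378.14 × 1.5708 ≈ 10019 km.

10019 km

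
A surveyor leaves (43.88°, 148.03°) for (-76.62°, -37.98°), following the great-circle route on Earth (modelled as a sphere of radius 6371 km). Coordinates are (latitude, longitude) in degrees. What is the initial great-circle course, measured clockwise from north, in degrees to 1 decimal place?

177.4°

Δλ = 173.990° = 3.0367 rad.
y = sin Δλ · cos φ₂ = (0.1047)(0.2314) = 0.0242
x = cos φ₁ sin φ₂ − sin φ₁ cos φ₂ cos Δλ = (0.7208)(-0.9729) − (0.6932)(0.2314)(-0.9945) = -0.5417
θ = atan2(y, x) = 177.44°, so the bearing is 177.4°.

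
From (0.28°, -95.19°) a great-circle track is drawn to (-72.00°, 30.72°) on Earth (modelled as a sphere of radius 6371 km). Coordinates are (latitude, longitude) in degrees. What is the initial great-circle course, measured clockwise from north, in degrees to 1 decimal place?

165.2°

With φ₁ = 0.0049, φ₂ = -1.2566, Δλ = 2.1975 rad, the forward-azimuth formula gives
θ = atan2( sin Δλ cos φ₂ , cos φ₁ sin φ₂ − sin φ₁ cos φ₂ cos Δλ ) = atan2(0.2503, -0.9502) = 165.24°.
So the initial bearing is 165.2°.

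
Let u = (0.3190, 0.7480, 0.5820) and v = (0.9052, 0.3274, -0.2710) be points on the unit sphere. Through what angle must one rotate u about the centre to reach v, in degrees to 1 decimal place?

u·v = 0.3759; |u| = 1.0000, |v| = 1.0000.
cos θ = (u·v)/(|u||v|) = 0.3759, so θ = 67.9°.

67.9°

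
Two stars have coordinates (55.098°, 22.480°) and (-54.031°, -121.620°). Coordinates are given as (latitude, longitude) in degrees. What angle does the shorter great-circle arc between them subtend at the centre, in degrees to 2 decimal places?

159.39°

In radians: φ₁ = 0.9616, φ₂ = -0.9430, Δλ = -144.100° = -2.5150 rad.
Haversine: a = sin²(Δφ/2) + cos φ₁ cos φ₂ sin²(Δλ/2) = 0.6638 + (0.5722)(0.5873)(0.9050) = 0.96799.
Central angle c = 2·arcsin(√a) = 2.78185 rad.
So the angular separation is 159.39°.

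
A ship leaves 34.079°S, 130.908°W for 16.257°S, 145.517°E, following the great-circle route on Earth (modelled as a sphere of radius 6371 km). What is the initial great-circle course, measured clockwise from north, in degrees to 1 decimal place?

259.8°

Δλ = -83.575° = -1.4587 rad.
y = sin Δλ · cos φ₂ = (-0.9937)(0.9600) = -0.9540
x = cos φ₁ sin φ₂ − sin φ₁ cos φ₂ cos Δλ = (0.8283)(-0.2799) − (-0.5603)(0.9600)(0.1119) = -0.1717
θ = atan2(y, x) = -100.20°; adding 360° gives 259.8°.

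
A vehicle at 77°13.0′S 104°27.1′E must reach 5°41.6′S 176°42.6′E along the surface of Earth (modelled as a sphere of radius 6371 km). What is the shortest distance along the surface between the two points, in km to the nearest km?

Let φ₁ = -1.3477 rad, φ₂ = -0.0994 rad, and Δλ = 1.2611 rad.
Haversine: a = sin²(Δφ/2) + cos φ₁ cos φ₂ sin²(Δλ/2) = 0.3415 + (0.2213)(0.9951)(0.3476) = 0.41808.
Central angle c = 2·arcsin(√a) = 1.40622 rad.
Distance = R·c = 6371 × 1.4062 ≈ 8959 km.

8959 km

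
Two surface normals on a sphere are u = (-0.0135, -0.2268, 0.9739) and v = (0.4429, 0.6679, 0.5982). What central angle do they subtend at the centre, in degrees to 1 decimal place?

64.8°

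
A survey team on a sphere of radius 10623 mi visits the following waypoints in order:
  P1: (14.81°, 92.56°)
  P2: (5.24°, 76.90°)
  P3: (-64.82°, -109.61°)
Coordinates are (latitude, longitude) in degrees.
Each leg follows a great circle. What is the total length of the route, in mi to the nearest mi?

25655 mi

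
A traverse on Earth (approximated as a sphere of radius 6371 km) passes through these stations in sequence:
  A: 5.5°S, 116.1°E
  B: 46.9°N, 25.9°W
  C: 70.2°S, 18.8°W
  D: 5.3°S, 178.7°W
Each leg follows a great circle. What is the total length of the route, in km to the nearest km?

38673 km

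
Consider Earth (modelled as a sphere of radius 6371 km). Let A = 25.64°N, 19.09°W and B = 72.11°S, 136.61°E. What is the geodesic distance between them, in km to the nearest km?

Let φ₁ = 0.4475 rad, φ₂ = -1.2586 rad, and Δλ = 2.7175 rad.
Haversine: a = sin²(Δφ/2) + cos φ₁ cos φ₂ sin²(Δλ/2) = 0.5674 + (0.9015)(0.3072)(0.9557) = 0.83210.
Central angle c = 2·arcsin(√a) = 2.29722 rad.
Distance = R·c = 6371 × 2.2972 ≈ 14636 km.

14636 km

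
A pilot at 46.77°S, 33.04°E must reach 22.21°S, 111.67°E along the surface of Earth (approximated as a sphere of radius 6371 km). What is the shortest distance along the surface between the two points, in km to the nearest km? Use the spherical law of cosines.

7383 km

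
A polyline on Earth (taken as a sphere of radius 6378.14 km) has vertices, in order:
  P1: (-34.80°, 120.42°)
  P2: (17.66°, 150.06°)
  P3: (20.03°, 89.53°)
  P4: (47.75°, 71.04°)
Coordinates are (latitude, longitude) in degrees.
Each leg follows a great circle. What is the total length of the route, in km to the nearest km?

16482 km

Leg P1→P2: central angle 1.0392 rad, distance 6628.0 km.
Leg P2→P3: central angle 0.9952 rad, distance 6347.5 km.
Leg P3→P4: central angle 0.5498 rad, distance 3506.8 km.
Total: 6628.0 + 6347.5 + 3506.8 ≈ 16482 km.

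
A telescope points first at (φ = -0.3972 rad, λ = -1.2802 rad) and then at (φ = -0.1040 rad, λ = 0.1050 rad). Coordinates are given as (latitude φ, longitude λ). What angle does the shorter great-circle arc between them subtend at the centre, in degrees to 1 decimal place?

Let φ₁ = -0.3972 rad, φ₂ = -0.1040 rad, and Δλ = 1.3852 rad.
Haversine: a = sin²(Δφ/2) + cos φ₁ cos φ₂ sin²(Δλ/2) = 0.0213 + (0.9221)(0.9946)(0.4077) = 0.39530.
Central angle c = 2·arcsin(√a) = 1.35983 rad.
So the angular separation is 77.9°.

77.9°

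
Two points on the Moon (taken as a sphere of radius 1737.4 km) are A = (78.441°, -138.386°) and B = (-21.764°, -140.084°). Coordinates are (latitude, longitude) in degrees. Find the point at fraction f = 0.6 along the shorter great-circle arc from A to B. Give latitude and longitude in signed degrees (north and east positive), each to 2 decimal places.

Central angle δ = 1.7490 rad. Interpolating on the sphere with fraction f = 0.6:
P = [sin((1−f)δ)·A + sin(fδ)·B] / sin δ = 0.6543·A + 0.8811·B in Cartesian coordinates,
giving P = (-0.7256, -0.6121, 0.3143), i.e. latitude 18.32°, longitude -139.85°.

18.32°, -139.85°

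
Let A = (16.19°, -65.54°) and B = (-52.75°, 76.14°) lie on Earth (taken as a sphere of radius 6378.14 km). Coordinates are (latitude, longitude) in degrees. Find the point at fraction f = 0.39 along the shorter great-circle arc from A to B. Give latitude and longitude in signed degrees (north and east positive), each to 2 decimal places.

The central angle between A and B is δ = 2.3158 rad.
With f = 0.39, the slerp weights are sin((1−f)δ)/sin δ = 1.3435 and sin(fδ)/sin δ = 1.0683.
Weighted sum of the unit vectors: (1.3435)·(0.3976,-0.8742,0.2788) + (1.0683)·(0.1450,0.5877,-0.7960) = (0.6891, -0.5466, -0.4758).
Converting back: φ = atan2(z, √(x²+y²)) = -28.41°, λ = atan2(y, x) = -38.42°.

-28.41°, -38.42°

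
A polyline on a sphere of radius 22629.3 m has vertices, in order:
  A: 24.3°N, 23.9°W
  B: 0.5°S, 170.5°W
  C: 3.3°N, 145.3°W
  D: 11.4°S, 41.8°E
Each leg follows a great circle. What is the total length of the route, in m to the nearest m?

132153 m

Leg A→B: central angle 2.4410 rad, distance 55237.6 m.
Leg B→C: central angle 0.4446 rad, distance 10060.6 m.
Leg C→D: central angle 2.9543 rad, distance 66854.6 m.
Total: 55237.6 + 10060.6 + 66854.6 ≈ 132153 m.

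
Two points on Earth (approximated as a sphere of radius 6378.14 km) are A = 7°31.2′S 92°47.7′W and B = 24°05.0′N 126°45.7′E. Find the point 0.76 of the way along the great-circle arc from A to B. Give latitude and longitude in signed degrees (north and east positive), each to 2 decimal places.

29.16°, 163.72°

Central angle δ = 2.4207 rad. Interpolating on the sphere with fraction f = 0.76:
P = [sin((1−f)δ)·A + sin(fδ)·B] / sin δ = 0.8315·A + 1.4606·B in Cartesian coordinates,
giving P = (-0.8383, 0.2449, 0.4872), i.e. latitude 29.16°, longitude 163.72°.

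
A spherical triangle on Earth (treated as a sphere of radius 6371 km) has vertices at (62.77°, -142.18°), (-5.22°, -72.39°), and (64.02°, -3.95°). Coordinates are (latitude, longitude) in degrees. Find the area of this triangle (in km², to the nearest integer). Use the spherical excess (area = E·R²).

32250791 km²

Side lengths (central angles): a = 1.4922, b = 0.8634, c = 1.4942 rad; semiperimeter s = 1.9249.
By l'Huilier's theorem, tan(E/4) = √[tan(s/2) tan((s−a)/2) tan((s−b)/2) tan((s−c)/2)], giving spherical excess E = 0.7946 rad.
Area = E·R² = 0.7946 × (6371)² ≈ 32250791 km².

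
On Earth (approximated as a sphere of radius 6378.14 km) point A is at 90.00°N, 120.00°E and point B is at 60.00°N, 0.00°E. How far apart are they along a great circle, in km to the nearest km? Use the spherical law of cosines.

With latitudes φ₁ = 90.000°, φ₂ = 60.000° and longitude difference Δλ = -120.000°:
cos c = sin φ₁ sin φ₂ + cos φ₁ cos φ₂ cos Δλ = (1.0000)(0.8660) + (0.0000)(0.5000)(-0.5000) = 0.86603,
so c = arccos(0.86603) = 0.52360 rad.
Distance = R·c = 6378.14 × 0.5236 ≈ 3340 km.

3340 km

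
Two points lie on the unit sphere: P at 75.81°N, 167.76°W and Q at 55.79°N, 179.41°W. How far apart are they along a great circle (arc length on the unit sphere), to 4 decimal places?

0.3576

Let φ₁ = 1.3231 rad, φ₂ = 0.9737 rad, and Δλ = -0.2033 rad.
cos c = sin φ₁ sin φ₂ + cos φ₁ cos φ₂ cos Δλ = (0.9695)(0.8270) + (0.2451)(0.5622)(0.9794) = 0.93673,
so c = arccos(0.93673) = 0.35762 rad.
On the unit sphere the arc length equals the central angle: 0.3576.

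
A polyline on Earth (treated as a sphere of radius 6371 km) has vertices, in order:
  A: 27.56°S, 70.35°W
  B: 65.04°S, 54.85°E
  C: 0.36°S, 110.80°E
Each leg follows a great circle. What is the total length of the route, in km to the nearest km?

17150 km

Leg A→B: central angle 1.3655 rad, distance 8699.8 km.
Leg B→C: central angle 1.3264 rad, distance 8450.5 km.
Total: 8699.8 + 8450.5 ≈ 17150 km.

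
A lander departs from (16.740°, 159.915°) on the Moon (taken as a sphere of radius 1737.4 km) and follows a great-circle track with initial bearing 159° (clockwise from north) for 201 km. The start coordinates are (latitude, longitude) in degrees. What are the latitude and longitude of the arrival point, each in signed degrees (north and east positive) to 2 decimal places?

10.54°, 162.33°

Angular distance δ = d/R = 201/1737.4 = 0.11569 rad; initial bearing θ = 2.7751 rad.
sin φ₂ = sin φ₁ cos δ + cos φ₁ sin δ cos θ = (0.2880)(0.9933) + (0.9576)(0.1154)(-0.9336) = 0.1829, so φ₂ = 10.54°.
Δλ = atan2(sin θ sin δ cos φ₁, cos δ − sin φ₁ sin φ₂) = atan2(0.0396, 0.9406) = 2.412°.
λ₂ = 159.915° + 2.412° = 162.33°.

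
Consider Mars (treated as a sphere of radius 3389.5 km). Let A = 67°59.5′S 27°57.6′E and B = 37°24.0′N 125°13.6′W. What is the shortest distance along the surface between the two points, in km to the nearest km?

8636 km

With latitudes φ₁ = -67.992°, φ₂ = 37.400° and longitude difference Δλ = -153.187°:
cos c = sin φ₁ sin φ₂ + cos φ₁ cos φ₂ cos Δλ = (-0.9271)(0.6074) + (0.3747)(0.7944)(-0.8925) = -0.82881,
so c = arccos(-0.82881) = 2.54777 rad.
Distance = R·c = 3389.5 × 2.5478 ≈ 8636 km.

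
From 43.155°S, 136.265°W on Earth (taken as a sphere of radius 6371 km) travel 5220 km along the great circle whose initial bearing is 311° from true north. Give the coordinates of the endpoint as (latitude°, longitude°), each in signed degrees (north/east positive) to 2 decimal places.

-6.73°, -170.00°

Angular distance δ = d/R = 5220/6371 = 0.81934 rad; initial bearing θ = 5.4280 rad.
sin φ₂ = sin φ₁ cos δ + cos φ₁ sin δ cos θ = (-0.6840)(0.6827) + (0.7295)(0.7307)(0.6561) = -0.1172, so φ₂ = -6.73°.
Δλ = atan2(sin θ sin δ cos φ₁, cos δ − sin φ₁ sin φ₂) = atan2(-0.4023, 0.6025) = -33.731°.
λ₂ = -136.265° − 33.731° = -170.00°.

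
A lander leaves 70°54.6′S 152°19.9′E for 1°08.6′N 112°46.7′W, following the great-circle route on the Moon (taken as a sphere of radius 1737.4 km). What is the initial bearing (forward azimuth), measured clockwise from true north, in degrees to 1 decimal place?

94.2°

Δλ = 94.890° = 1.6561 rad.
y = sin Δλ · cos φ₂ = (0.9964)(0.9998) = 0.9962
x = cos φ₁ sin φ₂ − sin φ₁ cos φ₂ cos Δλ = (0.3271)(0.0200) − (-0.9450)(0.9998)(-0.0852) = -0.0740
θ = atan2(y, x) = 94.25°, so the bearing is 94.2°.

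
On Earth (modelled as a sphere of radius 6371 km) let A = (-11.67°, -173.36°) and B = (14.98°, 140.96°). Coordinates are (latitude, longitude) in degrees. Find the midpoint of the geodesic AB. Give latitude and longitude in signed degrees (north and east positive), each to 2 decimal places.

1.80°, 163.97°

The central angle between A and B is δ = 0.9164 rad.
With f = 0.5, the slerp weights are sin((1−f)δ)/sin δ = 0.5575 and sin(fδ)/sin δ = 0.5575.
Weighted sum of the unit vectors: (0.5575)·(-0.9728,-0.1132,-0.2023) + (0.5575)·(-0.7503,0.6085,0.2585) = (-0.9606, 0.2761, 0.0313).
Converting back: φ = atan2(z, √(x²+y²)) = 1.80°, λ = atan2(y, x) = 163.97°.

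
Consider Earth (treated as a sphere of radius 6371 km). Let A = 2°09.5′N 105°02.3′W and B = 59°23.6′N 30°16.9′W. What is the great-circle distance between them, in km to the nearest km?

8944 km

In radians: φ₁ = 0.0377, φ₂ = 1.0366, Δλ = 74.757° = 1.3047 rad.
cos c = sin φ₁ sin φ₂ + cos φ₁ cos φ₂ cos Δλ = (0.0377)(0.8607) + (0.9993)(0.5091)(0.2629) = 0.16618,
so c = arccos(0.16618) = 1.40384 rad.
Distance = R·c = 6371 × 1.4038 ≈ 8944 km.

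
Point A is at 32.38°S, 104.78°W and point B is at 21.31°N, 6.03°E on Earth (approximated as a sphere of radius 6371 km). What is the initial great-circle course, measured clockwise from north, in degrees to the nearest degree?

Δλ = 110.810° = 1.9340 rad.
y = sin Δλ · cos φ₂ = (0.9348)(0.9316) = 0.8709
x = cos φ₁ sin φ₂ − sin φ₁ cos φ₂ cos Δλ = (0.8445)(0.3634) − (-0.5355)(0.9316)(-0.3553) = 0.1297
θ = atan2(y, x) = 81.53°, so the bearing is 82°.

82°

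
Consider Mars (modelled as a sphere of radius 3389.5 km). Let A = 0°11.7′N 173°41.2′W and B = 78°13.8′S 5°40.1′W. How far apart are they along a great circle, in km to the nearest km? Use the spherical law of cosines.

With latitudes φ₁ = 0.195°, φ₂ = -78.230° and longitude difference Δλ = 168.018°:
cos c = sin φ₁ sin φ₂ + cos φ₁ cos φ₂ cos Δλ = (0.0034)(-0.9790) + (1.0000)(0.2040)(-0.9782) = -0.20287,
so c = arccos(-0.20287) = 1.77508 rad.
Distance = R·c = 3389.5 × 1.7751 ≈ 6017 km.

6017 km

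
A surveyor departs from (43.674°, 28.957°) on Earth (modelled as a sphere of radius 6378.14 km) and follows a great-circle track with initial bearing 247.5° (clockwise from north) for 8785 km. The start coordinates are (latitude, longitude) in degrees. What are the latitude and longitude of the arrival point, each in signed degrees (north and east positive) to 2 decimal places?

Angular distance δ = d/R = 8785/6378.14 = 1.37736 rad; initial bearing θ = 4.3197 rad.
sin φ₂ = sin φ₁ cos δ + cos φ₁ sin δ cos θ = (0.6906)(0.1922) + (0.7233)(0.9813)(-0.3827) = -0.1389, so φ₂ = -7.98°.
Δλ = atan2(sin θ sin δ cos φ₁, cos δ − sin φ₁ sin φ₂) = atan2(-0.6558, 0.2881) = -66.280°.
λ₂ = 28.957° − 66.280° = -37.32°.

-7.98°, -37.32°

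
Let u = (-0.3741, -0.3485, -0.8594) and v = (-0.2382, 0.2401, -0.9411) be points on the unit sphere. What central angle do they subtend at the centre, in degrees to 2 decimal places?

u·v = 0.8142; |u| = 1.0000, |v| = 1.0000.
cos θ = (u·v)/(|u||v|) = 0.8142, so θ = 35.49°.

35.49°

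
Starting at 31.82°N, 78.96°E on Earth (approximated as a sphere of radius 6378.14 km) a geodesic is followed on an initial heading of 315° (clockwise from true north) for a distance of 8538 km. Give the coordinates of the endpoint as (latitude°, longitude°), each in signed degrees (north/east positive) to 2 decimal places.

44.91°, -24.71°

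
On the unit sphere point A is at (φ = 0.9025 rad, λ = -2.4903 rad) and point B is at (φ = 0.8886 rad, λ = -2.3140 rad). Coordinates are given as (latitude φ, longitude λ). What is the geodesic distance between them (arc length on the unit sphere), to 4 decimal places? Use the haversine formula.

With latitudes φ₁ = 51.709°, φ₂ = 50.913° and longitude difference Δλ = 10.101°:
Haversine: a = sin²(Δφ/2) + cos φ₁ cos φ₂ sin²(Δλ/2) = 0.0000 + (0.6196)(0.6305)(0.0078) = 0.00308.
Central angle c = 2·arcsin(√a) = 0.11099 rad.
On the unit sphere the arc length equals the central angle: 0.1110.

0.1110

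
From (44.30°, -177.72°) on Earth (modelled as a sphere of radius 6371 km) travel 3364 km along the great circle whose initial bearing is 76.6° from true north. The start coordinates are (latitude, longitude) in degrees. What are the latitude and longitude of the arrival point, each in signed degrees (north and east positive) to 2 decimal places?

43.38°, -135.32°

Angular distance δ = d/R = 3364/6371 = 0.52802 rad; initial bearing θ = 1.3369 rad.
sin φ₂ = sin φ₁ cos δ + cos φ₁ sin δ cos θ = (0.6984)(0.8638) + (0.7157)(0.5038)(0.2317) = 0.6869, so φ₂ = 43.38°.
Δλ = atan2(sin θ sin δ cos φ₁, cos δ − sin φ₁ sin φ₂) = atan2(0.3508, 0.3841) = 42.403°.
λ₂ = -177.720° + 42.403° = -135.32°.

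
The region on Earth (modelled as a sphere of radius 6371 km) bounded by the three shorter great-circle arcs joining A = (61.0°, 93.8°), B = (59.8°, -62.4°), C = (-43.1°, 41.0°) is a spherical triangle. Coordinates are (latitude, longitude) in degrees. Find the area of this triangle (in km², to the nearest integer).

Side lengths (central angles): a = 2.3126, b = 1.9645, c = 1.0089 rad; semiperimeter s = 2.6430.
By l'Huilier's theorem, tan(E/4) = √[tan(s/2) tan((s−a)/2) tan((s−b)/2) tan((s−c)/2)], giving spherical excess E = 1.8424 rad.
Area = E·R² = 1.8424 × (6371)² ≈ 74781539 km².

74781539 km²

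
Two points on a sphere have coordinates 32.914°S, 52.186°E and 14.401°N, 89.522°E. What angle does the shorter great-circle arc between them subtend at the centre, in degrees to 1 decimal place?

In radians: φ₁ = -0.5745, φ₂ = 0.2513, Δλ = 37.336° = 0.6516 rad.
Haversine: a = sin²(Δφ/2) + cos φ₁ cos φ₂ sin²(Δλ/2) = 0.1610 + (0.8395)(0.9686)(0.1025) = 0.24432.
Central angle c = 2·arcsin(√a) = 1.03404 rad.
So the angular separation is 59.2°.

59.2°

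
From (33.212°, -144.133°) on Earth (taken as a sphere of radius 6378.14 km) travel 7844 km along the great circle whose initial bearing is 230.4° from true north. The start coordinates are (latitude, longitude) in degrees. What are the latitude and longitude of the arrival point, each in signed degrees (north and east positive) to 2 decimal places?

Angular distance δ = d/R = 7844/6378.14 = 1.22983 rad; initial bearing θ = 4.0212 rad.
sin φ₂ = sin φ₁ cos δ + cos φ₁ sin δ cos θ = (0.5477)(0.3344) + (0.8366)(0.9424)(-0.6374) = -0.3194, so φ₂ = -18.63°.
Δλ = atan2(sin θ sin δ cos φ₁, cos δ − sin φ₁ sin φ₂) = atan2(-0.6075, 0.5094) = -50.023°.
λ₂ = -144.133° − 50.023° = -194.16° → 165.84° after wrapping to (−180°, 180°].

-18.63°, 165.84°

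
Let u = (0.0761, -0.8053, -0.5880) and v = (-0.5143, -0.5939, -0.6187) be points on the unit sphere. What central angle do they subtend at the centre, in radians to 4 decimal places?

0.6386 rad

u·v = 0.8029; |u| = 1.0000, |v| = 1.0000.
cos θ = (u·v)/(|u||v|) = 0.8029, so θ = 0.6386 rad.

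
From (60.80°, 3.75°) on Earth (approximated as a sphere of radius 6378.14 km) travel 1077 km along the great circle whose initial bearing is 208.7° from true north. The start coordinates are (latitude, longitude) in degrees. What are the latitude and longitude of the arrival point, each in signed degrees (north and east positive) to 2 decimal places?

52.05°, -3.79°

Angular distance δ = d/R = 1077/6378.14 = 0.16886 rad; initial bearing θ = 3.6425 rad.
sin φ₂ = sin φ₁ cos δ + cos φ₁ sin δ cos θ = (0.8729)(0.9858) + (0.4879)(0.1681)(-0.8771) = 0.7886, so φ₂ = 52.05°.
Δλ = atan2(sin θ sin δ cos φ₁, cos δ − sin φ₁ sin φ₂) = atan2(-0.0394, 0.2974) = -7.542°.
λ₂ = 3.750° − 7.542° = -3.79°.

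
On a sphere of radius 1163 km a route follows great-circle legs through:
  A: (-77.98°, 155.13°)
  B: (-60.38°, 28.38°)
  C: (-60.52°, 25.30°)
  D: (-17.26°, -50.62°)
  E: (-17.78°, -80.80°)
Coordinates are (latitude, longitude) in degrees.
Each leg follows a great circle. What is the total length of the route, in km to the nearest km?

Leg A→B: central angle 0.6621 rad, distance 770.1 km.
Leg B→C: central angle 0.0266 rad, distance 31.0 km.
Leg C→D: central angle 1.1890 rad, distance 1382.8 km.
Leg D→E: central angle 0.5018 rad, distance 583.6 km.
Total: 770.1 + 31.0 + 1382.8 + 583.6 ≈ 2767 km.

2767 km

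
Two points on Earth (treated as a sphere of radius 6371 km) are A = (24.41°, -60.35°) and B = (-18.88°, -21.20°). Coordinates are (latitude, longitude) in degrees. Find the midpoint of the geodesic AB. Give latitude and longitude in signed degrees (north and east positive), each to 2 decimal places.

2.93°, -40.38°

Central angle δ = 1.0069 rad. Interpolating on the sphere with fraction f = 0.5:
P = [sin((1−f)δ)·A + sin(fδ)·B] / sin δ = 0.5708·A + 0.5708·B in Cartesian coordinates,
giving P = (0.7607, -0.6471, 0.0512), i.e. latitude 2.93°, longitude -40.38°.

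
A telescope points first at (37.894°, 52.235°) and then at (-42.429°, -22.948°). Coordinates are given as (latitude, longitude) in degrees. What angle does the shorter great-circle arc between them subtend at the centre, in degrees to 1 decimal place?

105.4°

In radians: φ₁ = 0.6614, φ₂ = -0.7405, Δλ = -75.183° = -1.3122 rad.
cos c = sin φ₁ sin φ₂ + cos φ₁ cos φ₂ cos Δλ = (0.6142)(-0.6747) + (0.7891)(0.7381)(0.2557) = -0.26543,
so c = arccos(-0.26543) = 1.83944 rad.
So the angular separation is 105.4°.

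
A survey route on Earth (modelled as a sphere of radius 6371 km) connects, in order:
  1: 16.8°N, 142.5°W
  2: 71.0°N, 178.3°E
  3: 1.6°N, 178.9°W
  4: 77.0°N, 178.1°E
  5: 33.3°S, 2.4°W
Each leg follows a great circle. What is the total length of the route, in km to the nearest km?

Leg 1→2: central angle 1.0300 rad, distance 6562.2 km.
Leg 2→3: central angle 1.2117 rad, distance 7719.6 km.
Leg 3→4: central angle 1.3163 rad, distance 8386.1 km.
Leg 4→5: central angle 2.3789 rad, distance 15155.8 km.
Total: 6562.2 + 7719.6 + 8386.1 + 15155.8 ≈ 37824 km.

37824 km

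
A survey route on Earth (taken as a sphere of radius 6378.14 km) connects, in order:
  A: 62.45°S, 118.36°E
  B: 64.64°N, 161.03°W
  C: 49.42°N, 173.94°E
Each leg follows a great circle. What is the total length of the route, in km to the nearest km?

Leg A→B: central angle 2.4478 rad, distance 15612.6 km.
Leg B→C: central angle 0.3518 rad, distance 2243.7 km.
Total: 15612.6 + 2243.7 ≈ 17856 km.

17856 km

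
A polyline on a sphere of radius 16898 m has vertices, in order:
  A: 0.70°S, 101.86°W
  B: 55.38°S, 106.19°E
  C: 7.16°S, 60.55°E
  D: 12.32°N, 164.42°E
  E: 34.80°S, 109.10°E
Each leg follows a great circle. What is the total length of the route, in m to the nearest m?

104728 m

Leg A→B: central angle 2.0844 rad, distance 35221.9 m.
Leg B→C: central angle 1.0510 rad, distance 17760.0 m.
Leg C→D: central angle 1.8327 rad, distance 30969.8 m.
Leg D→E: central angle 1.2295 rad, distance 20776.4 m.
Total: 35221.9 + 17760.0 + 30969.8 + 20776.4 ≈ 104728 m.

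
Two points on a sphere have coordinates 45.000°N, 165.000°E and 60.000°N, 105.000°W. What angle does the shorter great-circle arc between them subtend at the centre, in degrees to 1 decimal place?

Let φ₁ = 0.7854 rad, φ₂ = 1.0472 rad, and Δλ = 1.5708 rad.
Haversine: a = sin²(Δφ/2) + cos φ₁ cos φ₂ sin²(Δλ/2) = 0.0170 + (0.7071)(0.5000)(0.5000) = 0.19381.
Central angle c = 2·arcsin(√a) = 0.91174 rad.
So the angular separation is 52.2°.

52.2°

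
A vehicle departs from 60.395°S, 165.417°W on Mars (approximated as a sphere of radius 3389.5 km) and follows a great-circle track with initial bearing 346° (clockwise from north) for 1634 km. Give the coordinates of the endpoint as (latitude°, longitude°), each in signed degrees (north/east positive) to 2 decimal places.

-33.24°, -173.12°

Angular distance δ = d/R = 1634/3389.5 = 0.48208 rad; initial bearing θ = 6.0388 rad.
sin φ₂ = sin φ₁ cos δ + cos φ₁ sin δ cos θ = (-0.8695)(0.8860) + (0.4940)(0.4636)(0.9703) = -0.5481, so φ₂ = -33.24°.
Δλ = atan2(sin θ sin δ cos φ₁, cos δ − sin φ₁ sin φ₂) = atan2(-0.0554, 0.4095) = -7.707°.
λ₂ = -165.417° − 7.707° = -173.12°.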